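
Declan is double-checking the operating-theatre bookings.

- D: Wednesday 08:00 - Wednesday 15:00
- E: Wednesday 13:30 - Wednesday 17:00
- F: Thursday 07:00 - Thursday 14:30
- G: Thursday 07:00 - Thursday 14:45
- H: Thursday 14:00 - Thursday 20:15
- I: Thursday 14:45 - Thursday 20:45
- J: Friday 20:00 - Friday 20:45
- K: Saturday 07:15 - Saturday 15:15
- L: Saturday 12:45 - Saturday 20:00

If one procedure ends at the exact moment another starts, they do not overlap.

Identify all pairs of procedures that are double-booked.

D & E, F & G, F & H, G & H, H & I, K & L

Check each pair: they overlap iff neither finishes before the other starts.
Sorted by start: D, E, F, G, H, I, J, K, L.
E starts before D ends → D and E overlap.
F starts after D ends — done with D.
F starts after E ends — done with E.
G starts before F ends → F and G overlap.
H starts before F ends → F and H overlap.
I starts after F ends — done with F.
H starts before G ends → G and H overlap.
I starts exactly when G ends (back-to-back, no overlap) — done with G.
I starts before H ends → H and I overlap.
J starts after H ends — done with H.
J starts after I ends — done with I.
K starts after J ends — done with J.
L starts before K ends → K and L overlap.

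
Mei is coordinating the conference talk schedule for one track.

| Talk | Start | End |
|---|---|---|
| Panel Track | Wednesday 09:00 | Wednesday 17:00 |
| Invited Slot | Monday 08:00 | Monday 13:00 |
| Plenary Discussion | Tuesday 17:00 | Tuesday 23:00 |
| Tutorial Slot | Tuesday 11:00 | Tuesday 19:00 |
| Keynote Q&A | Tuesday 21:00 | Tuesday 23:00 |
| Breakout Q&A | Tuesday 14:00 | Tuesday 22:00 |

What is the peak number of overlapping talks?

3

Walk through starts and ends in time order (an end at T is processed before a start at T):
Monday 08:00 start Invited Slot → 1
Monday 13:00 end Invited Slot → 0
Tuesday 11:00 start Tutorial Slot → 1
Tuesday 14:00 start Breakout Q&A → 2
Tuesday 17:00 start Plenary Discussion → 3
Tuesday 19:00 end Tutorial Slot → 2
Tuesday 21:00 start Keynote Q&A → 3
Tuesday 22:00 end Breakout Q&A → 2
Tuesday 23:00 end Keynote Q&A → 1
Tuesday 23:00 end Plenary Discussion → 0
Wednesday 09:00 start Panel Track → 1
Wednesday 17:00 end Panel Track → 0
Peak is 3, at Tuesday 17:00 (Breakout Q&A, Plenary Discussion, Tutorial Slot).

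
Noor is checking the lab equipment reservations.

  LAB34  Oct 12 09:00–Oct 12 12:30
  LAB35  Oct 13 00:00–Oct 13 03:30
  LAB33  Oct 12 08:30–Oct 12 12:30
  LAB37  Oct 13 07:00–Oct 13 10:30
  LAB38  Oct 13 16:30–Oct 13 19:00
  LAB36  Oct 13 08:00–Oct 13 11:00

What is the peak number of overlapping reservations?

2

Sort all start/end points and keep a running count:
Oct 12 08:30 start LAB33 → 1
Oct 12 09:00 start LAB34 → 2
Oct 12 12:30 end LAB33 → 1
Oct 12 12:30 end LAB34 → 0
Oct 13 00:00 start LAB35 → 1
Oct 13 03:30 end LAB35 → 0
Oct 13 07:00 start LAB37 → 1
Oct 13 08:00 start LAB36 → 2
Oct 13 10:30 end LAB37 → 1
Oct 13 11:00 end LAB36 → 0
Oct 13 16:30 start LAB38 → 1
Oct 13 19:00 end LAB38 → 0
Peak is 2, at Oct 12 09:00 (LAB33, LAB34).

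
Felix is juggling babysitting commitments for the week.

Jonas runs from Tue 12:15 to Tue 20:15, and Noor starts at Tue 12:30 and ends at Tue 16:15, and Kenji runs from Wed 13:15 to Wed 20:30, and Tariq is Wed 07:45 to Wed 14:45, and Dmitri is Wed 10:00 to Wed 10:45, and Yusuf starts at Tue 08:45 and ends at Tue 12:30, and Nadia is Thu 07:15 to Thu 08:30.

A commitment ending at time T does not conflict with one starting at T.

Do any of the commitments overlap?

Sorted by start: Yusuf, Jonas, Noor, Tariq, Dmitri, Kenji, Nadia.
Jonas starts before Yusuf ends → Yusuf and Jonas overlap.
That's a conflict, so the schedule is not conflict-free.

Yes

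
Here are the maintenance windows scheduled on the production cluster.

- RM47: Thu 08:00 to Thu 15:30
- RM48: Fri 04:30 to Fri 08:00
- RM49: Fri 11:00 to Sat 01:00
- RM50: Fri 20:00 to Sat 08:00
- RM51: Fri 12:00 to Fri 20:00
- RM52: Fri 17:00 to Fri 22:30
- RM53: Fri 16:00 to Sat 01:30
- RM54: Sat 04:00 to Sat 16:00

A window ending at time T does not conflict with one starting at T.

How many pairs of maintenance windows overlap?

Sorted by start: RM47, RM48, RM49, RM51, RM53, RM52, RM50, RM54.
RM48 starts after RM47 ends, so nothing later overlaps RM47 either.
RM49 starts after RM48 ends, so nothing later overlaps RM48 either.
RM51 starts before RM49 ends → RM49 and RM51 overlap.
RM53 starts before RM49 ends → RM49 and RM53 overlap.
RM52 starts before RM49 ends → RM49 and RM52 overlap.
RM50 starts before RM49 ends → RM49 and RM50 overlap.
RM54 starts after RM49 ends.
RM53 starts before RM51 ends → RM51 and RM53 overlap.
RM52 starts before RM51 ends → RM51 and RM52 overlap.
RM50 starts exactly when RM51 ends (back-to-back, no overlap), so nothing later overlaps RM51 either.
RM52 starts before RM53 ends → RM53 and RM52 overlap.
RM50 starts before RM53 ends → RM53 and RM50 overlap.
RM54 starts after RM53 ends.
RM50 starts before RM52 ends → RM52 and RM50 overlap.
RM54 starts after RM52 ends.
RM54 starts before RM50 ends → RM50 and RM54 overlap.
Overlapping pairs: RM49 & RM50, RM49 & RM51, RM49 & RM52, RM49 & RM53, RM50 & RM52, RM50 & RM53, RM50 & RM54, RM51 & RM52, RM51 & RM53, RM52 & RM53 — 10 in total.

10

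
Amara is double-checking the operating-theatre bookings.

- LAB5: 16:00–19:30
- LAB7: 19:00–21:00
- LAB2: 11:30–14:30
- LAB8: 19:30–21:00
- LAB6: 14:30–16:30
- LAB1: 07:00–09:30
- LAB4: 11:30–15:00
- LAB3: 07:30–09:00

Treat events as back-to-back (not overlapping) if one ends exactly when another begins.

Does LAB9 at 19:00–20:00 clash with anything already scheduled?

Yes — it overlaps LAB5, LAB7, LAB8

LAB1: ends 09:30 at or before LAB9 starts 19:00 → clear.
LAB3: ends 09:00 at or before LAB9 starts 19:00 → clear.
LAB2: ends 14:30 at or before LAB9 starts 19:00 → clear.
LAB4: ends 15:00 at or before LAB9 starts 19:00 → clear.
LAB6: ends 16:30 at or before LAB9 starts 19:00 → clear.
LAB5: starts 16:00 before LAB9 ends 20:00, and ends 19:30 after LAB9 starts 19:00 → overlap.
LAB7: starts 19:00 before LAB9 ends 20:00, and ends 21:00 after LAB9 starts 19:00 → overlap.
LAB8: starts 19:30 before LAB9 ends 20:00, and ends 21:00 after LAB9 starts 19:00 → overlap.
LAB9 overlaps LAB5, LAB7, LAB8.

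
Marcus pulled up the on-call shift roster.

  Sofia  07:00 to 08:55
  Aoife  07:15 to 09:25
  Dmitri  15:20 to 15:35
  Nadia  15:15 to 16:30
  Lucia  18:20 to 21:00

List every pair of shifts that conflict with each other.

Aoife & Sofia, Dmitri & Nadia

Sorted by start: Sofia, Aoife, Nadia, Dmitri, Lucia.
Aoife starts before Sofia ends → Sofia and Aoife overlap.
Nadia starts after Sofia ends; Sofia is clear from here.
Nadia starts after Aoife ends; Aoife is clear from here.
Dmitri starts before Nadia ends → Nadia and Dmitri overlap.
Lucia starts after Nadia ends.
Lucia starts after Dmitri ends.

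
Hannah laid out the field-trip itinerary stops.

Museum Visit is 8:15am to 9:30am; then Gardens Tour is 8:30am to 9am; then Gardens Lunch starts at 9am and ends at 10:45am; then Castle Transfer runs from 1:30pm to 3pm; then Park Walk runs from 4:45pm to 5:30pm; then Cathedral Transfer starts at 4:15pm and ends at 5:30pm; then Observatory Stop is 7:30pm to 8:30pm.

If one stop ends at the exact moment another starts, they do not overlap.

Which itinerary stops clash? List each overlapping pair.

Cathedral Transfer & Park Walk, Gardens Lunch & Museum Visit, Gardens Tour & Museum Visit

Check each pair: they overlap iff neither finishes before the other starts.
Sorted by start: Museum Visit, Gardens Tour, Gardens Lunch, Castle Transfer, Cathedral Transfer, Park Walk, Observatory Stop.
Gardens Tour starts before Museum Visit ends → Museum Visit and Gardens Tour overlap.
Gardens Lunch starts before Museum Visit ends → Museum Visit and Gardens Lunch overlap.
Castle Transfer starts after Museum Visit ends, so Museum Visit has no further overlaps.
Gardens Lunch starts exactly when Gardens Tour ends (back-to-back, no overlap), so Gardens Tour has no further overlaps.
Castle Transfer starts after Gardens Lunch ends, so Gardens Lunch has no further overlaps.
Cathedral Transfer starts after Castle Transfer ends, so Castle Transfer has no further overlaps.
Park Walk starts before Cathedral Transfer ends → Cathedral Transfer and Park Walk overlap.
Observatory Stop starts after Cathedral Transfer ends.
Observatory Stop starts after Park Walk ends.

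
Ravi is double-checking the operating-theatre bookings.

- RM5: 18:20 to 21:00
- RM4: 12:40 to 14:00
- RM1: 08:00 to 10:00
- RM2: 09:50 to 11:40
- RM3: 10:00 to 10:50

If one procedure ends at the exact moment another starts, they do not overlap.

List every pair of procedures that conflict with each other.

Check each pair: they overlap iff neither finishes before the other starts.
Sorted by start: RM1, RM2, RM3, RM4, RM5.
RM2 starts before RM1 ends → RM1 and RM2 overlap.
RM3 starts exactly when RM1 ends (back-to-back, no overlap); RM1 is clear from here.
RM3 starts before RM2 ends → RM2 and RM3 overlap.
RM4 starts after RM2 ends; RM2 is clear from here.
RM4 starts after RM3 ends; RM3 is clear from here.
RM5 starts after RM4 ends.

RM1 & RM2, RM2 & RM3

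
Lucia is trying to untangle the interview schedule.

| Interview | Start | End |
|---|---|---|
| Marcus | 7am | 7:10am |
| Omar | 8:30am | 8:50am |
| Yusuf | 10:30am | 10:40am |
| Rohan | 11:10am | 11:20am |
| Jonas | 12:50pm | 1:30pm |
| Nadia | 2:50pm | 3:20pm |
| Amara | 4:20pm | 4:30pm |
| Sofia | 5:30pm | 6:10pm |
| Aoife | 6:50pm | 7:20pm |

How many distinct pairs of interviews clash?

0

Sorted by start: Marcus, Omar, Yusuf, Rohan, Jonas, Nadia, Amara, Sofia, Aoife.
Omar starts after Marcus ends — done with Marcus.
Yusuf starts after Omar ends — done with Omar.
Rohan starts after Yusuf ends — done with Yusuf.
Jonas starts after Rohan ends — done with Rohan.
Nadia starts after Jonas ends — done with Jonas.
Amara starts after Nadia ends — done with Nadia.
Sofia starts after Amara ends — done with Amara.
Aoife starts after Sofia ends.
No pair overlaps.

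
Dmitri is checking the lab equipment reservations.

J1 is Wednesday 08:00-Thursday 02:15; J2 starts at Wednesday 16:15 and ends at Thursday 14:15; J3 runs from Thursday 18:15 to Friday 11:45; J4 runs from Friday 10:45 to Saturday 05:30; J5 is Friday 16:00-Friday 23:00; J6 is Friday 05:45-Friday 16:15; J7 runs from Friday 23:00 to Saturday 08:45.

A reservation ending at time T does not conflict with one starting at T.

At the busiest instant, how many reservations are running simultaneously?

Walk through starts and ends in time order (an end at T is processed before a start at T):
Wednesday 08:00 start J1 → 1
Wednesday 16:15 start J2 → 2
Thursday 02:15 end J1 → 1
Thursday 14:15 end J2 → 0
Thursday 18:15 start J3 → 1
Friday 05:45 start J6 → 2
Friday 10:45 start J4 → 3
Friday 11:45 end J3 → 2
Friday 16:00 start J5 → 3
Friday 16:15 end J6 → 2
Friday 23:00 end J5 → 1
Friday 23:00 start J7 → 2
Saturday 05:30 end J4 → 1
Saturday 08:45 end J7 → 0
Peak is 3, at Friday 10:45 (J3, J4, J6).

3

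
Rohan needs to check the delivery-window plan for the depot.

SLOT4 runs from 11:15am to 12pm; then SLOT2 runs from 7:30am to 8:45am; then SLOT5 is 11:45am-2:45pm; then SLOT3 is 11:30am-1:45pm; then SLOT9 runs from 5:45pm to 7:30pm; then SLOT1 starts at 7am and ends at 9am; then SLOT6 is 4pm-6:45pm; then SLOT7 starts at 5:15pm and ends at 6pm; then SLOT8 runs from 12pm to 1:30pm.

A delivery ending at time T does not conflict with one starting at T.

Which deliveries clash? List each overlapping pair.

Sorted by start: SLOT1, SLOT2, SLOT4, SLOT3, SLOT5, SLOT8, SLOT6, SLOT7, SLOT9.
SLOT2 starts before SLOT1 ends → SLOT1 and SLOT2 overlap.
SLOT4 starts after SLOT1 ends — done with SLOT1.
SLOT4 starts after SLOT2 ends — done with SLOT2.
SLOT3 starts before SLOT4 ends → SLOT4 and SLOT3 overlap.
SLOT5 starts before SLOT4 ends → SLOT4 and SLOT5 overlap.
SLOT8 starts exactly when SLOT4 ends (back-to-back, no overlap) — done with SLOT4.
SLOT5 starts before SLOT3 ends → SLOT3 and SLOT5 overlap.
SLOT8 starts before SLOT3 ends → SLOT3 and SLOT8 overlap.
SLOT6 starts after SLOT3 ends — done with SLOT3.
SLOT8 starts before SLOT5 ends → SLOT5 and SLOT8 overlap.
SLOT6 starts after SLOT5 ends — done with SLOT5.
SLOT6 starts after SLOT8 ends — done with SLOT8.
SLOT7 starts before SLOT6 ends → SLOT6 and SLOT7 overlap.
SLOT9 starts before SLOT6 ends → SLOT6 and SLOT9 overlap.
SLOT9 starts before SLOT7 ends → SLOT7 and SLOT9 overlap.

SLOT1 & SLOT2, SLOT3 & SLOT4, SLOT3 & SLOT5, SLOT3 & SLOT8, SLOT4 & SLOT5, SLOT5 & SLOT8, SLOT6 & SLOT7, SLOT6 & SLOT9, SLOT7 & SLOT9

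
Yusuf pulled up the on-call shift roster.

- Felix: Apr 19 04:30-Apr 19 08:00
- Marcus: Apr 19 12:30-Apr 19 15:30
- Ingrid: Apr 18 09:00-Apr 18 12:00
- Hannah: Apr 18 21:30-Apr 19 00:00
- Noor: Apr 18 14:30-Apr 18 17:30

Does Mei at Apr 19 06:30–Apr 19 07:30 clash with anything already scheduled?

Ingrid: ends Apr 18 12:00 at or before Mei starts Apr 19 06:30 → clear.
Noor: ends Apr 18 17:30 at or before Mei starts Apr 19 06:30 → clear.
Hannah: ends Apr 19 00:00 at or before Mei starts Apr 19 06:30 → clear.
Felix: starts Apr 19 04:30 before Mei ends Apr 19 07:30, and ends Apr 19 08:00 after Mei starts Apr 19 06:30 → overlap.
Marcus: starts Apr 19 12:30 at or after Mei ends Apr 19 07:30 → clear.
Mei overlaps Felix.

Yes — it overlaps Felix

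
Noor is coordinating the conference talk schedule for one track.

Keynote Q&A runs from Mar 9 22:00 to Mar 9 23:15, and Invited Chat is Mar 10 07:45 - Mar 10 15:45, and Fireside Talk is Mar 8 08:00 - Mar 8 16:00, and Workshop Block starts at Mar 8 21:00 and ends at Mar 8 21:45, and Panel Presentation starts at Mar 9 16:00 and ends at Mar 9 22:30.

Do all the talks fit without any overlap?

No

Check each pair: they overlap iff neither finishes before the other starts.
Sorted by start: Fireside Talk, Workshop Block, Panel Presentation, Keynote Q&A, Invited Chat.
Workshop Block starts after Fireside Talk ends — done with Fireside Talk.
Panel Presentation starts after Workshop Block ends — done with Workshop Block.
Keynote Q&A starts before Panel Presentation ends → Panel Presentation and Keynote Q&A overlap.
That's a conflict, so the schedule is not conflict-free.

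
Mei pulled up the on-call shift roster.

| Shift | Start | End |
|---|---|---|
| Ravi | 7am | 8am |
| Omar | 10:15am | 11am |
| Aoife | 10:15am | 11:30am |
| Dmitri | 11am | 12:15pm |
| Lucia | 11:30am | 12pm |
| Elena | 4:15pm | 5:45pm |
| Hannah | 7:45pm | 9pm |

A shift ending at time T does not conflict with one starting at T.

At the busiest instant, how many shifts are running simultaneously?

2

Sweep the timeline, counting +1 at each start and −1 at each end (ends before starts at a tie):
7am start Ravi → 1
8am end Ravi → 0
10:15am start Aoife → 1
10:15am start Omar → 2
11am end Omar → 1
11am start Dmitri → 2
11:30am end Aoife → 1
11:30am start Lucia → 2
12pm end Lucia → 1
12:15pm end Dmitri → 0
4:15pm start Elena → 1
5:45pm end Elena → 0
7:45pm start Hannah → 1
9pm end Hannah → 0
Peak is 2, at 10:15am (Aoife, Omar).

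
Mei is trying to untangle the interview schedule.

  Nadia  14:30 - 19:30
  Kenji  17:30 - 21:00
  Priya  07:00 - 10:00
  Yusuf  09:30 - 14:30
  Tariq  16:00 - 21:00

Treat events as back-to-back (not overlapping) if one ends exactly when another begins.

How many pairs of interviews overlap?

4

Sorted by start: Priya, Yusuf, Nadia, Tariq, Kenji.
Yusuf starts before Priya ends → Priya and Yusuf overlap.
Nadia starts after Priya ends, so Priya has no further overlaps.
Nadia starts exactly when Yusuf ends (back-to-back, no overlap), so Yusuf has no further overlaps.
Tariq starts before Nadia ends → Nadia and Tariq overlap.
Kenji starts before Nadia ends → Nadia and Kenji overlap.
Kenji starts before Tariq ends → Tariq and Kenji overlap.
Overlapping pairs: Kenji & Nadia, Kenji & Tariq, Nadia & Tariq, Priya & Yusuf — 4 in total.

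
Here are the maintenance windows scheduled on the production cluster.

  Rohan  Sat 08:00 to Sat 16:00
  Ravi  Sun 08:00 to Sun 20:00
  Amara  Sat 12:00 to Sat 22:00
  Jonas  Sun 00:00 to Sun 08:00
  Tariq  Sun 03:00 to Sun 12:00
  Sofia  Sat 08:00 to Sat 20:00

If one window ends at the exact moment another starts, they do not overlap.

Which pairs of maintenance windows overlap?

Amara & Rohan, Amara & Sofia, Jonas & Tariq, Ravi & Tariq, Rohan & Sofia

Two intervals overlap when each starts before the other ends.
Sorted by start: Sofia, Rohan, Amara, Jonas, Tariq, Ravi.
Rohan starts before Sofia ends → Sofia and Rohan overlap.
Amara starts before Sofia ends → Sofia and Amara overlap.
Jonas starts after Sofia ends; Sofia is clear from here.
Amara starts before Rohan ends → Rohan and Amara overlap.
Jonas starts after Rohan ends; Rohan is clear from here.
Jonas starts after Amara ends; Amara is clear from here.
Tariq starts before Jonas ends → Jonas and Tariq overlap.
Ravi starts exactly when Jonas ends (back-to-back, no overlap).
Ravi starts before Tariq ends → Tariq and Ravi overlap.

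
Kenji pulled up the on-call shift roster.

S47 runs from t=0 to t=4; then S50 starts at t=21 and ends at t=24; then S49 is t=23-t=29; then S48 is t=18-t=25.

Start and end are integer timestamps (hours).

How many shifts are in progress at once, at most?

Walk through starts and ends in time order (an end at T is processed before a start at T):
t=0 start S47 → 1
t=4 end S47 → 0
t=18 start S48 → 1
t=21 start S50 → 2
t=23 start S49 → 3
t=24 end S50 → 2
t=25 end S48 → 1
t=29 end S49 → 0
Peak is 3, at t=23 (S48, S49, S50).

3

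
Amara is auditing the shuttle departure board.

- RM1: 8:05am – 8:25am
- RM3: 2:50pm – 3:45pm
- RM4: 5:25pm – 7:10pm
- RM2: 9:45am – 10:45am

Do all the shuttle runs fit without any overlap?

Yes

Check each pair: they overlap iff neither finishes before the other starts.
Sorted by start: RM1, RM2, RM3, RM4.
RM2 starts after RM1 ends — done with RM1.
RM3 starts after RM2 ends — done with RM2.
RM4 starts after RM3 ends.
Every pair is clear; the schedule has no overlaps.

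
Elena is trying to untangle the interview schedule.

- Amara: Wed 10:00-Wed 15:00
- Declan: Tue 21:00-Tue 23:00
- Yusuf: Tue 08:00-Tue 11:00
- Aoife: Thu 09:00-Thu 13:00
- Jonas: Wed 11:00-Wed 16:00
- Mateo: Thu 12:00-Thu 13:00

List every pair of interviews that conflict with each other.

Check each pair: they overlap iff neither finishes before the other starts.
Sorted by start: Yusuf, Declan, Amara, Jonas, Aoife, Mateo.
Declan starts after Yusuf ends, so nothing later overlaps Yusuf either.
Amara starts after Declan ends, so nothing later overlaps Declan either.
Jonas starts before Amara ends → Amara and Jonas overlap.
Aoife starts after Amara ends, so nothing later overlaps Amara either.
Aoife starts after Jonas ends, so nothing later overlaps Jonas either.
Mateo starts before Aoife ends → Aoife and Mateo overlap.

Amara & Jonas, Aoife & Mateo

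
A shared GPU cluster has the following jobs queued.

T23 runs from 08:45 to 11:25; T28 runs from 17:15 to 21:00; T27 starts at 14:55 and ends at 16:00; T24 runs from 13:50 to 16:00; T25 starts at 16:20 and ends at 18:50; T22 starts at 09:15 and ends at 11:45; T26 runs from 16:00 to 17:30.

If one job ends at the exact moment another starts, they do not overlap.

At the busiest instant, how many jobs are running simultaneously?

Sweep the timeline, counting +1 at each start and −1 at each end (ends before starts at a tie):
08:45 start T23 → 1
09:15 start T22 → 2
11:25 end T23 → 1
11:45 end T22 → 0
13:50 start T24 → 1
14:55 start T27 → 2
16:00 end T24 → 1
16:00 end T27 → 0
16:00 start T26 → 1
16:20 start T25 → 2
17:15 start T28 → 3
17:30 end T26 → 2
18:50 end T25 → 1
21:00 end T28 → 0
Peak is 3, at 17:15 (T25, T26, T28).

3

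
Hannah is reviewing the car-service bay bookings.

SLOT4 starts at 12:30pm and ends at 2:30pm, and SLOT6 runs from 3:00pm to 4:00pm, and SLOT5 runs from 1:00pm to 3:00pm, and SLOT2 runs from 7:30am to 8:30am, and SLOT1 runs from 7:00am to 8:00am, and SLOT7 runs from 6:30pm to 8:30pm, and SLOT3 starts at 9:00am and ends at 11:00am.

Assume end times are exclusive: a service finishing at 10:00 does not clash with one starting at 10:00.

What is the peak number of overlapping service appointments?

Sweep the timeline, counting +1 at each start and −1 at each end (ends before starts at a tie):
7:00am start SLOT1 → 1
7:30am start SLOT2 → 2
8:00am end SLOT1 → 1
8:30am end SLOT2 → 0
9:00am start SLOT3 → 1
11:00am end SLOT3 → 0
12:30pm start SLOT4 → 1
1:00pm start SLOT5 → 2
2:30pm end SLOT4 → 1
3:00pm end SLOT5 → 0
3:00pm start SLOT6 → 1
4:00pm end SLOT6 → 0
6:30pm start SLOT7 → 1
8:30pm end SLOT7 → 0
Peak is 2, at 7:30am (SLOT1, SLOT2).

2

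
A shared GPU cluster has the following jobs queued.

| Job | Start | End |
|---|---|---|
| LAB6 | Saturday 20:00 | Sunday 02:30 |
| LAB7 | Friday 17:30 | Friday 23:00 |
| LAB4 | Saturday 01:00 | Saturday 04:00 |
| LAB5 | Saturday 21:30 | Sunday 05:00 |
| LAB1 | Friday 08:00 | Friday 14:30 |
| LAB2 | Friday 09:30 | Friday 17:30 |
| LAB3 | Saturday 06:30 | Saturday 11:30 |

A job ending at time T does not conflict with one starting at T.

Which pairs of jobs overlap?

LAB1 & LAB2, LAB5 & LAB6

Sorted by start: LAB1, LAB2, LAB7, LAB4, LAB3, LAB6, LAB5.
LAB2 starts before LAB1 ends → LAB1 and LAB2 overlap.
LAB7 starts after LAB1 ends, so nothing later overlaps LAB1 either.
LAB7 starts exactly when LAB2 ends (back-to-back, no overlap), so nothing later overlaps LAB2 either.
LAB4 starts after LAB7 ends, so nothing later overlaps LAB7 either.
LAB3 starts after LAB4 ends, so nothing later overlaps LAB4 either.
LAB6 starts after LAB3 ends, so nothing later overlaps LAB3 either.
LAB5 starts before LAB6 ends → LAB6 and LAB5 overlap.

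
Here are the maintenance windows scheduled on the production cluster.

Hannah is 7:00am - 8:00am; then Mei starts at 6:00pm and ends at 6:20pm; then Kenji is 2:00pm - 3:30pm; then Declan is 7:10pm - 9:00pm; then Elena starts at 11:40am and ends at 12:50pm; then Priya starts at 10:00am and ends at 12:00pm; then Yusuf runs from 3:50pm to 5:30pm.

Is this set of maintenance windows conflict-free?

Two intervals overlap when each starts before the other ends.
Sorted by start: Hannah, Priya, Elena, Kenji, Yusuf, Mei, Declan.
Priya starts after Hannah ends, so Hannah has no further overlaps.
Elena starts before Priya ends → Priya and Elena overlap.
That's a conflict, so the schedule is not conflict-free.

No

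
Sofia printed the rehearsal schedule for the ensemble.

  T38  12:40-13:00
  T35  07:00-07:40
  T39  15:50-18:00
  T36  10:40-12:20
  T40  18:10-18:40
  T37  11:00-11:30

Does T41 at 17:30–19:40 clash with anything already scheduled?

T35: ends 07:40 at or before T41 starts 17:30 → clear.
T36: ends 12:20 at or before T41 starts 17:30 → clear.
T37: ends 11:30 at or before T41 starts 17:30 → clear.
T38: ends 13:00 at or before T41 starts 17:30 → clear.
T39: starts 15:50 before T41 ends 19:40, and ends 18:00 after T41 starts 17:30 → overlap.
T40: starts 18:10 before T41 ends 19:40, and ends 18:40 after T41 starts 17:30 → overlap.
T41 overlaps T39, T40.

Yes — it overlaps T39, T40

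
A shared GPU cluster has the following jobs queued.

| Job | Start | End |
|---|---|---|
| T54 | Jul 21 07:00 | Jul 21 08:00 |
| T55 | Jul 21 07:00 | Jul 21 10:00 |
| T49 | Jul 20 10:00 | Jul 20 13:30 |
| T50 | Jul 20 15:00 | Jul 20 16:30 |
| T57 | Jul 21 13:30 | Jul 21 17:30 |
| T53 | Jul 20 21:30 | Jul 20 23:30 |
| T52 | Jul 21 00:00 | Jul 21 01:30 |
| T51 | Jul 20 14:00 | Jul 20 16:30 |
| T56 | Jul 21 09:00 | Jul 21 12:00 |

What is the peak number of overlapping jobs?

2

Walk through starts and ends in time order (an end at T is processed before a start at T):
Jul 20 10:00 start T49 → 1
Jul 20 13:30 end T49 → 0
Jul 20 14:00 start T51 → 1
Jul 20 15:00 start T50 → 2
Jul 20 16:30 end T50 → 1
Jul 20 16:30 end T51 → 0
Jul 20 21:30 start T53 → 1
Jul 20 23:30 end T53 → 0
Jul 21 00:00 start T52 → 1
Jul 21 01:30 end T52 → 0
Jul 21 07:00 start T54 → 1
Jul 21 07:00 start T55 → 2
Jul 21 08:00 end T54 → 1
Jul 21 09:00 start T56 → 2
Jul 21 10:00 end T55 → 1
Jul 21 12:00 end T56 → 0
Jul 21 13:30 start T57 → 1
Jul 21 17:30 end T57 → 0
Peak is 2, at Jul 20 15:00 (T50, T51).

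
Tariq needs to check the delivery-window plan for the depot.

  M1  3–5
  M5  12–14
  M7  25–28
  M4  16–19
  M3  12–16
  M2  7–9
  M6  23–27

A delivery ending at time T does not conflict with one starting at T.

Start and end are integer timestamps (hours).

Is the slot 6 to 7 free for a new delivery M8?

Yes — the slot is free

M1: ends 5 at or before M8 starts 6 → clear.
M2: starts 7 at or after M8 ends 7 → clear.
M3: starts 12 at or after M8 ends 7 → clear.
M5: starts 12 at or after M8 ends 7 → clear.
M4: starts 16 at or after M8 ends 7 → clear.
M6: starts 23 at or after M8 ends 7 → clear.
M7: starts 25 at or after M8 ends 7 → clear.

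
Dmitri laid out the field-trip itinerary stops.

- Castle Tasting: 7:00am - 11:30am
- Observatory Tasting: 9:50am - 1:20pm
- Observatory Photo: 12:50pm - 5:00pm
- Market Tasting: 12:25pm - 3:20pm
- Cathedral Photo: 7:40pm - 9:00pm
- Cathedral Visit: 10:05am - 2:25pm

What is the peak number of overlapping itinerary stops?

4

Walk through starts and ends in time order (an end at T is processed before a start at T):
7:00am start Castle Tasting → 1
9:50am start Observatory Tasting → 2
10:05am start Cathedral Visit → 3
11:30am end Castle Tasting → 2
12:25pm start Market Tasting → 3
12:50pm start Observatory Photo → 4
1:20pm end Observatory Tasting → 3
2:25pm end Cathedral Visit → 2
3:20pm end Market Tasting → 1
5:00pm end Observatory Photo → 0
7:40pm start Cathedral Photo → 1
9:00pm end Cathedral Photo → 0
Peak is 4, at 12:50pm (Cathedral Visit, Market Tasting, Observatory Photo, Observatory Tasting).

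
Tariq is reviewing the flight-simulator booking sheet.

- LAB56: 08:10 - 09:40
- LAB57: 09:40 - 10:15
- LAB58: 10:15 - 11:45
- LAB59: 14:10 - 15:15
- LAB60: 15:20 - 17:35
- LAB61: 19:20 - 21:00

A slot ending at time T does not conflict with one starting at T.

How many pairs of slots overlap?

Sorted by start: LAB56, LAB57, LAB58, LAB59, LAB60, LAB61.
LAB57 starts exactly when LAB56 ends (back-to-back, no overlap), so LAB56 has no further overlaps.
LAB58 starts exactly when LAB57 ends (back-to-back, no overlap), so LAB57 has no further overlaps.
LAB59 starts after LAB58 ends, so LAB58 has no further overlaps.
LAB60 starts after LAB59 ends, so LAB59 has no further overlaps.
LAB61 starts after LAB60 ends.
No pair overlaps.

0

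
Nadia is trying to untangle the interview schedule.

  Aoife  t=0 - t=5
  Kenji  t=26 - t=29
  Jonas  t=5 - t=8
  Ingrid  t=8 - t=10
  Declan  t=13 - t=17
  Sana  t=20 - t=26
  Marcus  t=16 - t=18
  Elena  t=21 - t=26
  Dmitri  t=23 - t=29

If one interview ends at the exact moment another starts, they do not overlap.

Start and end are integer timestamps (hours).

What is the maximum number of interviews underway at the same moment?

Sweep the timeline, counting +1 at each start and −1 at each end (ends before starts at a tie):
t=0 start Aoife → 1
t=5 end Aoife → 0
t=5 start Jonas → 1
t=8 end Jonas → 0
t=8 start Ingrid → 1
t=10 end Ingrid → 0
t=13 start Declan → 1
t=16 start Marcus → 2
t=17 end Declan → 1
t=18 end Marcus → 0
t=20 start Sana → 1
t=21 start Elena → 2
t=23 start Dmitri → 3
t=26 end Elena → 2
t=26 end Sana → 1
t=26 start Kenji → 2
t=29 end Dmitri → 1
t=29 end Kenji → 0
Peak is 3, at t=23 (Dmitri, Elena, Sana).

3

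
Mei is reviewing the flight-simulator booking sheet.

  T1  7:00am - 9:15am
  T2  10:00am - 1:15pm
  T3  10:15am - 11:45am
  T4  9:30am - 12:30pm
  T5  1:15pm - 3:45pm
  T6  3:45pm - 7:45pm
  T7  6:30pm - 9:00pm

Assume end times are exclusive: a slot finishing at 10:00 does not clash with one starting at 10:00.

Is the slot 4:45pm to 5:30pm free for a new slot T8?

T1: ends 9:15am at or before T8 starts 4:45pm → clear.
T4: ends 12:30pm at or before T8 starts 4:45pm → clear.
T2: ends 1:15pm at or before T8 starts 4:45pm → clear.
T3: ends 11:45am at or before T8 starts 4:45pm → clear.
T5: ends 3:45pm at or before T8 starts 4:45pm → clear.
T6: starts 3:45pm before T8 ends 5:30pm, and ends 7:45pm after T8 starts 4:45pm → overlap.
T7: starts 6:30pm at or after T8 ends 5:30pm → clear.
T8 overlaps T6.

No — it overlaps T6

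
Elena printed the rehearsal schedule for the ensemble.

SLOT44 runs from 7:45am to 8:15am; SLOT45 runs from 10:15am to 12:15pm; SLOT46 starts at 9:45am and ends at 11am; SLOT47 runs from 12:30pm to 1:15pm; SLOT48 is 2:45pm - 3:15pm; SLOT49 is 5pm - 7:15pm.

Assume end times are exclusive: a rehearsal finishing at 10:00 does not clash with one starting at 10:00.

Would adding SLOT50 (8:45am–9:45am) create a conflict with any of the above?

SLOT44: ends 8:15am at or before SLOT50 starts 8:45am → clear.
SLOT46: starts 9:45am at or after SLOT50 ends 9:45am → clear.
SLOT45: starts 10:15am at or after SLOT50 ends 9:45am → clear.
SLOT47: starts 12:30pm at or after SLOT50 ends 9:45am → clear.
SLOT48: starts 2:45pm at or after SLOT50 ends 9:45am → clear.
SLOT49: starts 5pm at or after SLOT50 ends 9:45am → clear.

No — it doesn't clash with anything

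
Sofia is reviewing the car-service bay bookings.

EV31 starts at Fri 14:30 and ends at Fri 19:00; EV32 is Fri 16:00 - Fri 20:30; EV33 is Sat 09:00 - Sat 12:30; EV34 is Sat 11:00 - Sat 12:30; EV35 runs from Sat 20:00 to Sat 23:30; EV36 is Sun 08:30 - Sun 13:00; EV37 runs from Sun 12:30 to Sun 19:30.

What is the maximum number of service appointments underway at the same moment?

2

Walk through starts and ends in time order (an end at T is processed before a start at T):
Fri 14:30 start EV31 → 1
Fri 16:00 start EV32 → 2
Fri 19:00 end EV31 → 1
Fri 20:30 end EV32 → 0
Sat 09:00 start EV33 → 1
Sat 11:00 start EV34 → 2
Sat 12:30 end EV33 → 1
Sat 12:30 end EV34 → 0
Sat 20:00 start EV35 → 1
Sat 23:30 end EV35 → 0
Sun 08:30 start EV36 → 1
Sun 12:30 start EV37 → 2
Sun 13:00 end EV36 → 1
Sun 19:30 end EV37 → 0
Peak is 2, at Fri 16:00 (EV31, EV32).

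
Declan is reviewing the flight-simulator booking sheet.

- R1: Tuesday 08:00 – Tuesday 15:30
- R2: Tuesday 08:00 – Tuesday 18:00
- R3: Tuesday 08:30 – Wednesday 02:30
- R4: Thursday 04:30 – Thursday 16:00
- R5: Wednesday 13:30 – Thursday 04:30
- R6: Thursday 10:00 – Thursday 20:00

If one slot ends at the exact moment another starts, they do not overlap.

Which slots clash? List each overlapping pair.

R1 & R2, R1 & R3, R2 & R3, R4 & R6

Sorted by start: R1, R2, R3, R5, R4, R6.
R2 starts before R1 ends → R1 and R2 overlap.
R3 starts before R1 ends → R1 and R3 overlap.
R5 starts after R1 ends — done with R1.
R3 starts before R2 ends → R2 and R3 overlap.
R5 starts after R2 ends — done with R2.
R5 starts after R3 ends — done with R3.
R4 starts exactly when R5 ends (back-to-back, no overlap) — done with R5.
R6 starts before R4 ends → R4 and R6 overlap.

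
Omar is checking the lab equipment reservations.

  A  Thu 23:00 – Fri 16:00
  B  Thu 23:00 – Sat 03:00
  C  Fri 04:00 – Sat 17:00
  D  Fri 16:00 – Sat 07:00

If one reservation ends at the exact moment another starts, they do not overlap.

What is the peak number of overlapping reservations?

3

Sort all start/end points and keep a running count:
Thu 23:00 start A → 1
Thu 23:00 start B → 2
Fri 04:00 start C → 3
Fri 16:00 end A → 2
Fri 16:00 start D → 3
Sat 03:00 end B → 2
Sat 07:00 end D → 1
Sat 17:00 end C → 0
Peak is 3, at Fri 04:00 (A, B, C).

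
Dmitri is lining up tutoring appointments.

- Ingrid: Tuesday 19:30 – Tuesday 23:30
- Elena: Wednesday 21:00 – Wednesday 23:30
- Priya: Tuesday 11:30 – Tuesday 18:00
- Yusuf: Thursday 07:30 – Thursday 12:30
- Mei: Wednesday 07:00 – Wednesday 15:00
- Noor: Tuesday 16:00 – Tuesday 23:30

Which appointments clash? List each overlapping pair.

Check each pair: they overlap iff neither finishes before the other starts.
Sorted by start: Priya, Noor, Ingrid, Mei, Elena, Yusuf.
Noor starts before Priya ends → Priya and Noor overlap.
Ingrid starts after Priya ends — done with Priya.
Ingrid starts before Noor ends → Noor and Ingrid overlap.
Mei starts after Noor ends — done with Noor.
Mei starts after Ingrid ends — done with Ingrid.
Elena starts after Mei ends — done with Mei.
Yusuf starts after Elena ends.

Ingrid & Noor, Noor & Priya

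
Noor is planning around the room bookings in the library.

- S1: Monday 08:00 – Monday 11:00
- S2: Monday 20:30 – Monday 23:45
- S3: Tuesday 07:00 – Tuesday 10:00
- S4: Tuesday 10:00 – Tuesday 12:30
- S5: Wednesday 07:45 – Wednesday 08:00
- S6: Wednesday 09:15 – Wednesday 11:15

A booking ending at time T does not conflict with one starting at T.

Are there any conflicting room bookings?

No

Sorted by start: S1, S2, S3, S4, S5, S6.
S2 starts after S1 ends, so nothing later overlaps S1 either.
S3 starts after S2 ends, so nothing later overlaps S2 either.
S4 starts exactly when S3 ends (back-to-back, no overlap), so nothing later overlaps S3 either.
S5 starts after S4 ends, so nothing later overlaps S4 either.
S6 starts after S5 ends.
Every pair is clear; the schedule has no overlaps.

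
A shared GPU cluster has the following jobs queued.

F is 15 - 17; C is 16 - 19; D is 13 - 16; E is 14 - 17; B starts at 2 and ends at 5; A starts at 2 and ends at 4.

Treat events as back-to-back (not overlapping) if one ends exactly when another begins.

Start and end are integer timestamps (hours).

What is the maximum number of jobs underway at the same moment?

3

Sweep the timeline, counting +1 at each start and −1 at each end (ends before starts at a tie):
2 start A → 1
2 start B → 2
4 end A → 1
5 end B → 0
13 start D → 1
14 start E → 2
15 start F → 3
16 end D → 2
16 start C → 3
17 end E → 2
17 end F → 1
19 end C → 0
Peak is 3, at 15 (D, E, F).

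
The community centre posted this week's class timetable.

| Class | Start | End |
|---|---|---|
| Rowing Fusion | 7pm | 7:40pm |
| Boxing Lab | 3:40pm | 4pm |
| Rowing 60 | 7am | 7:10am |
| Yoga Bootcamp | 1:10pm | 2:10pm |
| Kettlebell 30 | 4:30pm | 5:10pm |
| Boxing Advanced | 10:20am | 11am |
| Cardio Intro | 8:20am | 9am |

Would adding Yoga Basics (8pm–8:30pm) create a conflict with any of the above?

Rowing 60: ends 7:10am at or before Yoga Basics starts 8pm → clear.
Cardio Intro: ends 9am at or before Yoga Basics starts 8pm → clear.
Boxing Advanced: ends 11am at or before Yoga Basics starts 8pm → clear.
Yoga Bootcamp: ends 2:10pm at or before Yoga Basics starts 8pm → clear.
Boxing Lab: ends 4pm at or before Yoga Basics starts 8pm → clear.
Kettlebell 30: ends 5:10pm at or before Yoga Basics starts 8pm → clear.
Rowing Fusion: ends 7:40pm at or before Yoga Basics starts 8pm → clear.

No — it doesn't clash with anything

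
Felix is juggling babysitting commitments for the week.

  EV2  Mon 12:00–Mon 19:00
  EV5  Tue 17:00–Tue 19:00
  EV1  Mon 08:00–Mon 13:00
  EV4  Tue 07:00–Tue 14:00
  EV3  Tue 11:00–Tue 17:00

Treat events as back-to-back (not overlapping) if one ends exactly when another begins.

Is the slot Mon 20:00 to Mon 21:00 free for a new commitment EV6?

Yes — the slot is free

EV1: ends Mon 13:00 at or before EV6 starts Mon 20:00 → clear.
EV2: ends Mon 19:00 at or before EV6 starts Mon 20:00 → clear.
EV4: starts Tue 07:00 at or after EV6 ends Mon 21:00 → clear.
EV3: starts Tue 11:00 at or after EV6 ends Mon 21:00 → clear.
EV5: starts Tue 17:00 at or after EV6 ends Mon 21:00 → clear.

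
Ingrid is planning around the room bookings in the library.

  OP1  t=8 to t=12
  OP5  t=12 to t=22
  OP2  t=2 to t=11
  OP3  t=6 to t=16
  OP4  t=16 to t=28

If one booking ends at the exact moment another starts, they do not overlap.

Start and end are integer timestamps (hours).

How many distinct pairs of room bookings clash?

5

Sorted by start: OP2, OP3, OP1, OP5, OP4.
OP3 starts before OP2 ends → OP2 and OP3 overlap.
OP1 starts before OP2 ends → OP2 and OP1 overlap.
OP5 starts after OP2 ends, so nothing later overlaps OP2 either.
OP1 starts before OP3 ends → OP3 and OP1 overlap.
OP5 starts before OP3 ends → OP3 and OP5 overlap.
OP4 starts exactly when OP3 ends (back-to-back, no overlap).
OP5 starts exactly when OP1 ends (back-to-back, no overlap), so nothing later overlaps OP1 either.
OP4 starts before OP5 ends → OP5 and OP4 overlap.
Overlapping pairs: OP1 & OP2, OP1 & OP3, OP2 & OP3, OP3 & OP5, OP4 & OP5 — 5 in total.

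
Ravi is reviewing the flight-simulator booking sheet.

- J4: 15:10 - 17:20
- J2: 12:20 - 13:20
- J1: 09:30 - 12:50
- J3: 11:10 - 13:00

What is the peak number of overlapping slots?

3

Sweep the timeline, counting +1 at each start and −1 at each end (ends before starts at a tie):
09:30 start J1 → 1
11:10 start J3 → 2
12:20 start J2 → 3
12:50 end J1 → 2
13:00 end J3 → 1
13:20 end J2 → 0
15:10 start J4 → 1
17:20 end J4 → 0
Peak is 3, at 12:20 (J1, J2, J3).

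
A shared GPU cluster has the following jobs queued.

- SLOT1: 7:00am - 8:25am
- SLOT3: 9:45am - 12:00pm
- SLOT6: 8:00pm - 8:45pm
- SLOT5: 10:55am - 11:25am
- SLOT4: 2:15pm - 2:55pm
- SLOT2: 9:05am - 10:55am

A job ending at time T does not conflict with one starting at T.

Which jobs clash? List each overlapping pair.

SLOT2 & SLOT3, SLOT3 & SLOT5

Two intervals overlap when each starts before the other ends.
Sorted by start: SLOT1, SLOT2, SLOT3, SLOT5, SLOT4, SLOT6.
SLOT2 starts after SLOT1 ends — done with SLOT1.
SLOT3 starts before SLOT2 ends → SLOT2 and SLOT3 overlap.
SLOT5 starts exactly when SLOT2 ends (back-to-back, no overlap) — done with SLOT2.
SLOT5 starts before SLOT3 ends → SLOT3 and SLOT5 overlap.
SLOT4 starts after SLOT3 ends — done with SLOT3.
SLOT4 starts after SLOT5 ends — done with SLOT5.
SLOT6 starts after SLOT4 ends.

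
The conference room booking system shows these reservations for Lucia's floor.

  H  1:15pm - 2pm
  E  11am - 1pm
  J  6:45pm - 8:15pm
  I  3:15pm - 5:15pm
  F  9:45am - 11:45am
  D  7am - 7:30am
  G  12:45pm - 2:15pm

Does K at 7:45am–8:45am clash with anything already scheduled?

No — it doesn't clash with anything

D: ends 7:30am at or before K starts 7:45am → clear.
F: starts 9:45am at or after K ends 8:45am → clear.
E: starts 11am at or after K ends 8:45am → clear.
G: starts 12:45pm at or after K ends 8:45am → clear.
H: starts 1:15pm at or after K ends 8:45am → clear.
I: starts 3:15pm at or after K ends 8:45am → clear.
J: starts 6:45pm at or after K ends 8:45am → clear.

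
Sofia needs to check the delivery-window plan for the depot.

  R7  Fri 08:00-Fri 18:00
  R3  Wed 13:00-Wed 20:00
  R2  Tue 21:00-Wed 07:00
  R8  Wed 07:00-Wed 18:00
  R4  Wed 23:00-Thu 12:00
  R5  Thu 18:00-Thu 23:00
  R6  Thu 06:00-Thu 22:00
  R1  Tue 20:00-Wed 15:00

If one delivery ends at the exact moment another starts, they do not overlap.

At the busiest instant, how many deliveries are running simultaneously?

3

Sort all start/end points and keep a running count:
Tue 20:00 start R1 → 1
Tue 21:00 start R2 → 2
Wed 07:00 end R2 → 1
Wed 07:00 start R8 → 2
Wed 13:00 start R3 → 3
Wed 15:00 end R1 → 2
Wed 18:00 end R8 → 1
Wed 20:00 end R3 → 0
Wed 23:00 start R4 → 1
Thu 06:00 start R6 → 2
Thu 12:00 end R4 → 1
Thu 18:00 start R5 → 2
Thu 22:00 end R6 → 1
Thu 23:00 end R5 → 0
Fri 08:00 start R7 → 1
Fri 18:00 end R7 → 0
Peak is 3, at Wed 13:00 (R1, R3, R8).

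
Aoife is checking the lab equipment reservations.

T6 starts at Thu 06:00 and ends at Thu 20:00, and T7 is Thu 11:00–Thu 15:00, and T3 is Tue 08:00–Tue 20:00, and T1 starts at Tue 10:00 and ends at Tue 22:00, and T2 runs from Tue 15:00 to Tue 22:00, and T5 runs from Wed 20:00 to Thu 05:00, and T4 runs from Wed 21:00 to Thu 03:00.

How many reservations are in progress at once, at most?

3

Walk through starts and ends in time order (an end at T is processed before a start at T):
Tue 08:00 start T3 → 1
Tue 10:00 start T1 → 2
Tue 15:00 start T2 → 3
Tue 20:00 end T3 → 2
Tue 22:00 end T1 → 1
Tue 22:00 end T2 → 0
Wed 20:00 start T5 → 1
Wed 21:00 start T4 → 2
Thu 03:00 end T4 → 1
Thu 05:00 end T5 → 0
Thu 06:00 start T6 → 1
Thu 11:00 start T7 → 2
Thu 15:00 end T7 → 1
Thu 20:00 end T6 → 0
Peak is 3, at Tue 15:00 (T1, T2, T3).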